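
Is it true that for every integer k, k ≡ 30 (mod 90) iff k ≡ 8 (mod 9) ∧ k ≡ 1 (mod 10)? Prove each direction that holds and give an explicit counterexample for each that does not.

[⇒] This fails: k = 30 gives 30 ≡ 30 (mod 90) but 30 ≡ 3 (mod 9), so the conjunction on the right does not hold.

[⇐] This fails: k = 71 satisfies both congruences on the right (71 ≡ 8 mod 9 and 71 ≡ 1 mod 10) yet 71 ≡ 71 (mod 90), not 30.

Both directions fail.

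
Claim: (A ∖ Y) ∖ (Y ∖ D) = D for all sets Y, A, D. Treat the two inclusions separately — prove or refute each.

(⊆) This inclusion fails. Take Y = ∅, A = {1}, D = ∅; then 1 ∈ (A ∖ Y) ∖ (Y ∖ D) but 1 ∉ D.

(⊇) This inclusion fails. Take Y = ∅, A = ∅, D = {1}; then 1 ∈ D but 1 ∉ (A ∖ Y) ∖ (Y ∖ D).

(⊆) fails and (⊇) fails.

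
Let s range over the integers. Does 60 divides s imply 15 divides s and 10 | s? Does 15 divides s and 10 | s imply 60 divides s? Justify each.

[⇒] If 60 ∣ s, write s = 60q. Since 60 = 4·15, s = 15·(4q), so 15 ∣ s; and since 60 = 6·10, s = 10·(6q), so 10 ∣ s.

[⇐] This fails: take s = 30. Both 15 ∣ 30 and 10 ∣ 30, yet 30 is not a multiple of 60 (since 30 = 0·60 + 30), so 60 ∤ 30.

The forward direction holds; the converse fails.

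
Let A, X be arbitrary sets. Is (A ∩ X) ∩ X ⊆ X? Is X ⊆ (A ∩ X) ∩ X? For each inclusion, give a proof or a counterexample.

(⊆) Let x ∈ (A ∩ X) ∩ X. Then x ∈ A ∩ X, from which x ∈ X.

(⊇) This inclusion fails. Take A = ∅, X = {1}; then 1 ∈ X but 1 ∉ (A ∩ X) ∩ X.

Only the forward inclusion holds.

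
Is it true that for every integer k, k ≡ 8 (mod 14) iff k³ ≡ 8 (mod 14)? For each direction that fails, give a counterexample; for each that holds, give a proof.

[⇐] This fails: take k = 2. Then 2³ = 8 ≡ 8 (mod 14), yet 2 ≡ 2 (mod 14), not 8.

[⇒] Suppose k ≡ 8 (mod 14). Write k = 14j + 8. Then (14j + 8)³ = 2744j³ + 4704j² + 2688j + 512 = 14(196j³ + 336j² + 192j + 36) + 8, so k³ ≡ 8 (mod 14).

The forward direction holds; the converse fails.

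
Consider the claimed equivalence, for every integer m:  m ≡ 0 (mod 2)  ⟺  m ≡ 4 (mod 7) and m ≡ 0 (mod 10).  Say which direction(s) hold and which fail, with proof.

(⟹) This fails: m = 0 gives 0 ≡ 0 (mod 2) but 0 ≡ 0 (mod 7), so the conjunction on the right does not hold.

(⟸) Conversely, if m ≡ 4 (mod 7) and m ≡ 0 (mod 10), then by the Chinese remainder theorem m ≡ 60 (mod 70). Since 60 ≡ 0 (mod 2) and 2 ∣ 70, we get m ≡ 0 (mod 2).

Not equivalent: only (⇐) holds.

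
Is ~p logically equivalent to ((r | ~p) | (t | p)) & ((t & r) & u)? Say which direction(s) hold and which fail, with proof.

(→) This fails. Under r = F, u = F, t = F, p = F, the left side is true but the right side is false.

(←) This fails. Under r = T, u = T, t = T, p = T, the left side is false but the right side is true.

Both directions fail.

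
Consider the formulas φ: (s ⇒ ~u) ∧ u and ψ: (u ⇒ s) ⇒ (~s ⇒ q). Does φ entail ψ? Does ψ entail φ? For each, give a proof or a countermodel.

(⇒) holds; (⇐) fails.

(⟸) This fails. Under q = T, s = F, u = F, the left side is false but the right side is true.

(⟹) Assume the antecedent. If q is true, (u ⇒ s) ⇒ (~s ⇒ q) reduces to true regardless of the other variables. If q is false, the antecedent forces (q = F, s = F, u = T), and (u ⇒ s) ⇒ (~s ⇒ q) holds there. Either way (u ⇒ s) ⇒ (~s ⇒ q) holds.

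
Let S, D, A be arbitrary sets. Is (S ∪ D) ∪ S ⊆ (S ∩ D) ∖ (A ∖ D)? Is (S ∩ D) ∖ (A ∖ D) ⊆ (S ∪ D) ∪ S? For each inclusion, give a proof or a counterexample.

(⊆) fails; (⊇) holds.

Forward inclusion. This inclusion fails. Take S = {1}, D = ∅, A = ∅; then 1 ∈ (S ∪ D) ∪ S but 1 ∉ (S ∩ D) ∖ (A ∖ D).

Reverse inclusion. Let x ∈ (S ∩ D) ∖ (A ∖ D). Then either x ∈ S ∩ D and x ∉ A; or x ∈ S ∩ D ∩ A. In each case x ∈ (S ∪ D) ∪ S, so (S ∩ D) ∖ (A ∖ D) ⊆ (S ∪ D) ∪ S.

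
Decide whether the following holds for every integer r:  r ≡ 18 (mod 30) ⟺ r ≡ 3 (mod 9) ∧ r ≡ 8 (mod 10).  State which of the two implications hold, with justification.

Converse. If r ≡ 3 (mod 9) and r ≡ 8 (mod 10), then by the Chinese remainder theorem r ≡ 48 (mod 90). Since 48 ≡ 18 (mod 30) and 30 ∣ 90, we get r ≡ 18 (mod 30).

Forward direction. This fails: r = 18 gives 18 ≡ 18 (mod 30) but 18 ≡ 0 (mod 9), so the conjunction on the right does not hold.

Only the reverse direction holds.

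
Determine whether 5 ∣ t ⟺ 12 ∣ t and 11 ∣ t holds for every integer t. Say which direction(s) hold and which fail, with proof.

Both directions fail.

(⟹) This fails: take t = 5. Certainly 5 ∣ 5, but 12 ∤ 5.

(⟸) This fails: take t = 132. Both 12 ∣ 132 and 11 ∣ 132, yet 132 is not a multiple of 5 (since 132 = 26·5 + 2), so 5 ∤ 132.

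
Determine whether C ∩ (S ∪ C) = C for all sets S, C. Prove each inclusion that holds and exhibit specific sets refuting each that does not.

Both inclusions hold; the sets are equal.

(⊆) Let x ∈ C ∩ (S ∪ C). Then either x ∈ C and x ∉ S; or x ∈ S ∩ C. In each case x ∈ C, so C ∩ (S ∪ C) ⊆ C.

(⊇) Let x ∈ C. Then either x ∈ C and x ∉ S; or x ∈ S ∩ C. In each case x ∈ C ∩ (S ∪ C), so C ⊆ C ∩ (S ∪ C).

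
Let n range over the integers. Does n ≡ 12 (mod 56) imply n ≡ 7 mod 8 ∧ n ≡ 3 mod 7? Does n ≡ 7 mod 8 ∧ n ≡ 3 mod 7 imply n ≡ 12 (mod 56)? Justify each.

Both directions fail.

(⇒) This fails: n = 12 gives 12 ≡ 12 (mod 56) but 12 ≡ 4 (mod 8), so the conjunction on the right does not hold.

(⇐) This fails: n = 31 satisfies both congruences on the right (31 ≡ 7 mod 8 and 31 ≡ 3 mod 7) yet 31 ≡ 31 (mod 56), not 12.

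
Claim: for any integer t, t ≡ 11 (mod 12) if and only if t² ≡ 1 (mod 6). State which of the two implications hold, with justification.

Only the forward implication holds.

[⇒] Suppose t ≡ 11 (mod 12). Then t² ≡ 11² = 121 (mod 12), and since 6 ∣ 12, also t² ≡ 1 (mod 6).

[⇐] This fails: take t = 1. Then 1² = 1 ≡ 1 (mod 6), yet 1 ≡ 1 (mod 12), not 11.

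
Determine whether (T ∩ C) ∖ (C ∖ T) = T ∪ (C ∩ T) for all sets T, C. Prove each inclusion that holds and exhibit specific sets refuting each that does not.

(⊆) Let x ∈ (T ∩ C) ∖ (C ∖ T). Then x ∈ T ∩ C, from which x ∈ T ∪ (C ∩ T).

(⊇) This inclusion fails. Take T = {1}, C = ∅; then 1 ∈ T ∪ (C ∩ T) but 1 ∉ (T ∩ C) ∖ (C ∖ T).

Only the forward inclusion holds.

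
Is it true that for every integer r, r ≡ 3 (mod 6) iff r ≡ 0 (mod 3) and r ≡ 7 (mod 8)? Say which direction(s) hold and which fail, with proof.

Not equivalent: only (⇐) holds.

(⟹) This fails: r = 9 gives 9 ≡ 3 (mod 6) but 9 ≡ 1 (mod 8), so the conjunction on the right does not hold.

(⟸) Conversely, if r ≡ 0 (mod 3) and r ≡ 7 (mod 8), then by the Chinese remainder theorem r ≡ 15 (mod 24). Since 15 ≡ 3 (mod 6) and 6 ∣ 24, we get r ≡ 3 (mod 6).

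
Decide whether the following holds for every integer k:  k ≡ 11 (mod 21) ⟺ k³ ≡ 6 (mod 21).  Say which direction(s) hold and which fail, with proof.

Neither implication holds.

(⇒) This fails: take k = 11. Then 11 ≡ 11 (mod 21), but 11³ = 1331 ≡ 8 (mod 21), not 6.

(⇐) This fails: take k = 3. Then 3³ = 27 ≡ 6 (mod 21), yet 3 ≡ 3 (mod 21), not 11.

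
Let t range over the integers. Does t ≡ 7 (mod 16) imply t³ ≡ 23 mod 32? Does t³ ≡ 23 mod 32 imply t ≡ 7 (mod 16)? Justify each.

The forward direction fails; the converse holds.

Forward direction. This fails: take t = 23. Then 23 ≡ 7 (mod 16), but 23³ = 12167 ≡ 7 (mod 32), not 23.

Converse. The residues r modulo 32 with r³ ≡ 23 (mod 32) are exactly {7}, and each is ≡ 7 (mod 16).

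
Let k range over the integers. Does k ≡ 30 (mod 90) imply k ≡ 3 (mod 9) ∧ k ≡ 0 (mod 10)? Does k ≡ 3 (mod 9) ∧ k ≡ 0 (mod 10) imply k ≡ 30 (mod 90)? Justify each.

[⇒] Suppose k ≡ 30 (mod 90); write k = 90j + 30. Since 9 ∣ 90, reducing mod 9 gives k ≡ 30 ≡ 3 (mod 9); since 10 ∣ 90, reducing mod 10 gives k ≡ 30 ≡ 0 (mod 10).

[⇐] Conversely, if k ≡ 3 (mod 9) and k ≡ 0 (mod 10), then by the Chinese remainder theorem k ≡ 30 (mod 90). This is exactly k ≡ 30 (mod 90).

Both directions hold.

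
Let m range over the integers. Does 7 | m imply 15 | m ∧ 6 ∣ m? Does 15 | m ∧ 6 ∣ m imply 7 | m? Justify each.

(⇒) fails and (⇐) fails.

(→) This fails: take m = 7. Certainly 7 ∣ 7, but 15 ∤ 7.

(←) This fails: take m = 30. Both 15 ∣ 30 and 6 ∣ 30, yet 30 is not a multiple of 7 (since 30 = 4·7 + 2), so 7 ∤ 30.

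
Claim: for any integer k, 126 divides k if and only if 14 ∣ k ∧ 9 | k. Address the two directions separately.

The biconditional holds.

(⟹) If 126 ∣ k, write k = 126q. Since 126 = 9·14, k = 14·(9q), so 14 ∣ k; and since 126 = 14·9, k = 9·(14q), so 9 ∣ k.

(⟸) Suppose 14 ∣ k and 9 ∣ k. Any common multiple of 14 and 9 is a multiple of their lcm; here gcd(14, 9) = 1, so lcm(14, 9) = 14·9 = 126, so 126 ∣ k.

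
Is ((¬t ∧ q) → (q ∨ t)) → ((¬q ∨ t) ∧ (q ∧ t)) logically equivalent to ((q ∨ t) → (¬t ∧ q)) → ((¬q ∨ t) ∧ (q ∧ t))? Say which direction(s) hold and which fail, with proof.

Only the forward direction holds.

Converse. This fails. Under t = T, q = F, the left side is false but the right side is true.

Forward direction. Assume the antecedent. If t is true, the consequent reduces to true regardless of the other variables. If t is false, the antecedent cannot hold. Either way the consequent holds.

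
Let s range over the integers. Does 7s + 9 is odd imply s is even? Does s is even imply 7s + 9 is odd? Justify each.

Both directions hold.

[⇒] Suppose 7s + 9 is odd. Since 7 is odd, 7s and s have the same parity, so 7s + 9 ≡ s + 9 (mod 2). As 9 is odd, 7s + 9 is odd exactly when s is even. Thus s is even.

[⇐] Conversely, suppose s is even; write s = 2j. Then 7s + 9 = 7·(2j) + 9 = 2·7j + 9, which is odd.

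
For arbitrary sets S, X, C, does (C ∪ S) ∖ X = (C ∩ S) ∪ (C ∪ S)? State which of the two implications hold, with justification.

The sets are not equal: only the forward inclusion holds.

(⊇) This inclusion fails. Take S = {1}, X = {1}, C = ∅; then 1 ∈ (C ∩ S) ∪ (C ∪ S) but 1 ∉ (C ∪ S) ∖ X.

(⊆) Let x ∈ (C ∪ S) ∖ X. Then either x ∈ S and x ∉ X, C; or x ∈ C and x ∉ S, X; or x ∈ S ∩ C and x ∉ X. In each case x ∈ (C ∩ S) ∪ (C ∪ S), so (C ∪ S) ∖ X ⊆ (C ∩ S) ∪ (C ∪ S).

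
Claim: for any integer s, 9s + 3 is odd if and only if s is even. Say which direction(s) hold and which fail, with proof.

Both directions hold; the statement is true.

(⇒) Suppose 9s + 3 is odd. Since 9 is odd, 9s and s have the same parity, so 9s + 3 ≡ s + 3 (mod 2). As 3 is odd, 9s + 3 is odd exactly when s is even. Thus s is even.

(⇐) Conversely, suppose s is even; write s = 2j. Then 9s + 3 = 9·(2j) + 3 = 2·9j + 3, which is odd.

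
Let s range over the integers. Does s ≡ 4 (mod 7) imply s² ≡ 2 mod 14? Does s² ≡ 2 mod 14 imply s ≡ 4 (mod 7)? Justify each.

Neither implication holds.

Forward direction. This fails: take s = 11. Then 11 ≡ 4 (mod 7), but 11² = 121 ≡ 9 (mod 14), not 2.

Converse. This fails: take s = 10. Then 10² = 100 ≡ 2 (mod 14), yet 10 ≡ 3 (mod 7), not 4.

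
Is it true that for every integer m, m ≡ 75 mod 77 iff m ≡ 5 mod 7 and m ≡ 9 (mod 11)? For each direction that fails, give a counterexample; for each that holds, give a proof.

Both directions hold.

Forward direction. Suppose m ≡ 75 (mod 77); write m = 77j + 75. Since 7 ∣ 77, reducing mod 7 gives m ≡ 75 ≡ 5 (mod 7); since 11 ∣ 77, reducing mod 11 gives m ≡ 75 ≡ 9 (mod 11).

Converse. If m ≡ 5 (mod 7) and m ≡ 9 (mod 11), then by the Chinese remainder theorem m ≡ 75 (mod 77). This is exactly m ≡ 75 (mod 77).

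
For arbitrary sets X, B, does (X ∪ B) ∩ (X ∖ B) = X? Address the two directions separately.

(⟹) Let x ∈ (X ∪ B) ∩ (X ∖ B). Then x ∈ X and x ∉ B, from which x ∈ X.

(⟸) This inclusion fails. Take X = {1}, B = {1}; then 1 ∈ X but 1 ∉ (X ∪ B) ∩ (X ∖ B).

Only the forward inclusion holds.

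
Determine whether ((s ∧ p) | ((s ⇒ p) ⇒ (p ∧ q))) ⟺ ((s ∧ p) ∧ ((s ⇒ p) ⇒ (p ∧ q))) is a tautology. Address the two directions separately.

The forward direction fails; the converse holds.

(→) This fails. Under p = T, q = T, s = F, the left side is true but the right side is false.

(←) Assume the antecedent. If p is true, the antecedent forces (p = T, q = T, s = T), and (s ∧ p) | ((s ⇒ p) ⇒ (p ∧ q)) holds there. If p is false, the antecedent cannot hold. Either way (s ∧ p) | ((s ⇒ p) ⇒ (p ∧ q)) holds.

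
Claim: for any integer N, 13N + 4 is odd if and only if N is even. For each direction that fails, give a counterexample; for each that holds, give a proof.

Neither direction holds.

(⟹) This fails: N = 3 gives 13N + 4 = 43, which is odd, but 3 is odd, not even.

(⟸) This also fails: N = 6 is even, but 13N + 4 = 82 is even, not odd.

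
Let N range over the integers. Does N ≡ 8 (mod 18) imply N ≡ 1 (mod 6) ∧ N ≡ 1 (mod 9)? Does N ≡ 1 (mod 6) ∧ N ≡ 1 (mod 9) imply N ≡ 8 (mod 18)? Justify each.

(→) This fails: N = 8 gives 8 ≡ 8 (mod 18) but 8 ≡ 2 (mod 6), so the conjunction on the right does not hold.

(←) This fails: N = 1 satisfies both congruences on the right (1 ≡ 1 mod 6 and 1 ≡ 1 mod 9) yet 1 ≡ 1 (mod 18), not 8.

Both directions fail.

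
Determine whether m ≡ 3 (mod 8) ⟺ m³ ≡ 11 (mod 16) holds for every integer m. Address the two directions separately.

Only the converse holds.

Forward direction. This fails: take m = 11. Then 11 ≡ 3 (mod 8), but 11³ = 1331 ≡ 3 (mod 16), not 11.

Converse. The residues r modulo 16 with r³ ≡ 11 (mod 16) are exactly {3}, and each is ≡ 3 (mod 8).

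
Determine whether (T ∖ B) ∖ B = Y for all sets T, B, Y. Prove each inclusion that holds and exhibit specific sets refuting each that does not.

(⊆) fails and (⊇) fails.

(⟹) This inclusion fails. Take T = {1}, B = ∅, Y = ∅; then 1 ∈ (T ∖ B) ∖ B but 1 ∉ Y.

(⟸) This inclusion fails. Take T = ∅, B = ∅, Y = {1}; then 1 ∈ Y but 1 ∉ (T ∖ B) ∖ B.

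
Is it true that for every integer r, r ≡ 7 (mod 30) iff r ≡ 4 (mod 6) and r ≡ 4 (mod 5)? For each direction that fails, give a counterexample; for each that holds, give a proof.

Both directions fail.

(⇒) This fails: r = 7 gives 7 ≡ 7 (mod 30) but 7 ≡ 1 (mod 6), so the conjunction on the right does not hold.

(⇐) This fails: r = 4 satisfies both congruences on the right (4 ≡ 4 mod 6 and 4 ≡ 4 mod 5) yet 4 ≡ 4 (mod 30), not 7.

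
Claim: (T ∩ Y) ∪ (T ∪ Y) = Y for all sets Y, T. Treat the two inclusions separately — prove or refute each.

The sets are not equal: only the reverse inclusion holds.

Forward inclusion. This inclusion fails. Take Y = ∅, T = {1}; then 1 ∈ (T ∩ Y) ∪ (T ∪ Y) but 1 ∉ Y.

Reverse inclusion. Let x ∈ Y. Then either x ∈ Y and x ∉ T; or x ∈ Y ∩ T. In each case x ∈ (T ∩ Y) ∪ (T ∪ Y), so Y ⊆ (T ∩ Y) ∪ (T ∪ Y).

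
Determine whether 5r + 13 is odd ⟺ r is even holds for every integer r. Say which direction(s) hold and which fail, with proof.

Both implications hold.

(⟸) Suppose r is even; write r = 2j. Then 5r + 13 = 5·(2j) + 13 = 2·5j + 13, which is odd.

(⟹) Suppose 5r + 13 is odd. Since 5 is odd, 5r and r have the same parity, so 5r + 13 ≡ r + 13 (mod 2). As 13 is odd, 5r + 13 is odd exactly when r is even. Thus r is even.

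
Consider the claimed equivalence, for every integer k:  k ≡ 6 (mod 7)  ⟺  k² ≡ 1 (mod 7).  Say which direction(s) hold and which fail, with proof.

(⇒) holds; (⇐) fails.

[⇒] Suppose k ≡ 6 (mod 7). Write k = 7j + 6. Then (7j + 6)² = 49j² + 84j + 36 = 7(7j² + 12j + 5) + 1, so k² ≡ 1 (mod 7).

[⇐] This fails: take k = 1. Then 1² = 1 ≡ 1 (mod 7), yet 1 ≡ 1 (mod 7), not 6.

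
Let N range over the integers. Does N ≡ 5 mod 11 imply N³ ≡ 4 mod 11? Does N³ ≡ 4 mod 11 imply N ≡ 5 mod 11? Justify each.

(⇐) Suppose N³ ≡ 4 (mod 11). The only residue r in {0, …, 10} with r³ ≡ 4 (mod 11) is r = 5, so N ≡ 5 (mod 11).

(⇒) Suppose N ≡ 5 mod 11. Write N = 11j + 5. Then (11j + 5)³ = 1331j³ + 1815j² + 825j + 125 = 11(121j³ + 165j² + 75j + 11) + 4, so N³ ≡ 4 (mod 11).

Both implications hold.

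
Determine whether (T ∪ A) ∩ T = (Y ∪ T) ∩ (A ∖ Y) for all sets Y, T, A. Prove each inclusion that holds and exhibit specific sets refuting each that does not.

Forward inclusion. This inclusion fails. Take Y = ∅, T = {1}, A = ∅; then 1 ∈ (T ∪ A) ∩ T but 1 ∉ (Y ∪ T) ∩ (A ∖ Y).

Reverse inclusion. Let x ∈ (Y ∪ T) ∩ (A ∖ Y). Then x ∈ T ∩ A and x ∉ Y, from which x ∈ (T ∪ A) ∩ T.

The sets are not equal: only the reverse inclusion holds.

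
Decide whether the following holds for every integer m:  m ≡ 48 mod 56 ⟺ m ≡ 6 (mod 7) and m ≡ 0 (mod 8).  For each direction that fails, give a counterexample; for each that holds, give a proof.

[⇒] Suppose m ≡ 48 (mod 56); write m = 56j + 48. Since 7 ∣ 56, reducing mod 7 gives m ≡ 48 ≡ 6 (mod 7); since 8 ∣ 56, reducing mod 8 gives m ≡ 48 ≡ 0 (mod 8).

[⇐] Conversely, if m ≡ 6 (mod 7) and m ≡ 0 (mod 8), then by the Chinese remainder theorem m ≡ 48 (mod 56). This is exactly m ≡ 48 (mod 56).

Both directions hold; the statement is true.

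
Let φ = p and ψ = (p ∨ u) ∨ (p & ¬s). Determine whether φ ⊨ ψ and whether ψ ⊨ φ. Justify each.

Converse. This fails. Under u = T, p = F, s = F, the left side is false but the right side is true.

Forward direction. Assume the antecedent. If u is true, (p ∨ u) ∨ (p & ¬s) reduces to true regardless of the other variables. If u is false, the antecedent forces (u = F, p = T, s = F) or (u = F, p = T, s = T), and (p ∨ u) ∨ (p & ¬s) holds there. Either way (p ∨ u) ∨ (p & ¬s) holds.

Not equivalent: only (⇒) holds.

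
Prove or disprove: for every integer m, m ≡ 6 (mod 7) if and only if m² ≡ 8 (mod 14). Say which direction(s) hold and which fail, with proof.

Both directions fail.

(→) This fails: take m = 13. Then 13 ≡ 6 (mod 7), but 13² = 169 ≡ 1 (mod 14), not 8.

(←) This fails: take m = 8. Then 8² = 64 ≡ 8 (mod 14), yet 8 ≡ 1 (mod 7), not 6.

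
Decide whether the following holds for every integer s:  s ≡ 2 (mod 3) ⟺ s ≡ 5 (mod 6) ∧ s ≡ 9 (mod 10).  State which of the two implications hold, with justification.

(←) If s ≡ 5 (mod 6) and s ≡ 9 (mod 10), then by the Chinese remainder theorem s ≡ 29 (mod 30). Since 29 ≡ 2 (mod 3) and 3 ∣ 30, we get s ≡ 2 (mod 3).

(→) This fails: s = 2 gives 2 ≡ 2 (mod 3) but 2 ≡ 2 (mod 6), so the conjunction on the right does not hold.

Not equivalent: only (⇐) holds.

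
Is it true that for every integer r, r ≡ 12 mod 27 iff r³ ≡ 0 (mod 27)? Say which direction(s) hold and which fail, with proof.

(⇒) Suppose r ≡ 12 mod 27. Write r = 27j + 12. Then (27j + 12)³ = 19683j³ + 26244j² + 11664j + 1728 = 27(729j³ + 972j² + 432j + 64) + 0, so r³ ≡ 0 (mod 27).

(⇐) This fails: take r = 0. Then 0³ = 0 ≡ 0 (mod 27), yet 0 ≡ 0 (mod 27), not 12.

Only the forward direction holds.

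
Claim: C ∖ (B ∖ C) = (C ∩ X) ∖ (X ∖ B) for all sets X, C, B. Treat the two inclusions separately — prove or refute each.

(⟹) This inclusion fails. Take X = ∅, C = {1}, B = ∅; then 1 ∈ C ∖ (B ∖ C) but 1 ∉ (C ∩ X) ∖ (X ∖ B).

(⟸) Let x ∈ (C ∩ X) ∖ (X ∖ B). Then x ∈ X ∩ C ∩ B, from which x ∈ C ∖ (B ∖ C).

(⊆) fails; (⊇) holds.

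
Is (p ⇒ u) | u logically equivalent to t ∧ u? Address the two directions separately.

Only the reverse direction holds.

[⇐] Assume the antecedent. If u is true, (p ⇒ u) | u reduces to true regardless of the other variables. If u is false, the antecedent cannot hold. Either way (p ⇒ u) | u holds.

[⇒] This fails. Under u = F, p = F, t = F, the left side is true but the right side is false.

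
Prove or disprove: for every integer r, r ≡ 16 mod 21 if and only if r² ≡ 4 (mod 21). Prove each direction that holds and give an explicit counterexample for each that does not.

The forward direction holds; the converse fails.

[⇒] Suppose r ≡ 16 mod 21. Write r = 21j + 16. Then (21j + 16)² = 441j² + 672j + 256 = 21(21j² + 32j + 12) + 4, so r² ≡ 4 (mod 21).

[⇐] This fails: take r = 2. Then 2² = 4 ≡ 4 (mod 21), yet 2 ≡ 2 (mod 21), not 16.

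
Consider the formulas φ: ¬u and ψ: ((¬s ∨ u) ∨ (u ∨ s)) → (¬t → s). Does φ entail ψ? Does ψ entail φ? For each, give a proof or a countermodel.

(⇒) This fails. Under s = F, t = F, u = F, the left side is true but the right side is false.

(⇐) This fails. Under s = T, t = F, u = T, the left side is false but the right side is true.

(⇒) fails and (⇐) fails.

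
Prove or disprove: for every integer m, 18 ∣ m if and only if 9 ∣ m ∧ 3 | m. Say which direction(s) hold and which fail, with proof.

(⟸) This fails: take m = 9. Both 9 ∣ 9 and 3 ∣ 9, yet 9 is not a multiple of 18 (since 9 = 0·18 + 9), so 18 ∤ 9.

(⟹) If 18 ∣ m, write m = 18q. Since 18 = 2·9, m = 9·(2q), so 9 ∣ m; and since 18 = 6·3, m = 3·(6q), so 3 ∣ m.

The forward direction holds; the converse fails.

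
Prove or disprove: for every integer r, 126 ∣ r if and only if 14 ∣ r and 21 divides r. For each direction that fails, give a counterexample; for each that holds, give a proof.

Forward direction. If 126 ∣ r, write r = 126q. Since 126 = 9·14, r = 14·(9q), so 14 ∣ r; and since 126 = 6·21, r = 21·(6q), so 21 ∣ r.

Converse. This fails: take r = 42. Both 14 ∣ 42 and 21 ∣ 42, yet 42 is not a multiple of 126 (since 42 = 0·126 + 42), so 126 ∤ 42.

Only the forward direction holds.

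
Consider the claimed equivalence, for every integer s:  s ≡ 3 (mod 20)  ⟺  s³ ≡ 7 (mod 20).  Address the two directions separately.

Equivalent; both directions hold.

(⟸) Suppose s³ ≡ 7 (mod 20). The only residue r in {0, …, 19} with r³ ≡ 7 (mod 20) is r = 3, so s ≡ 3 (mod 20).

(⟹) Suppose s ≡ 3 (mod 20). Write s = 20j + 3. Then (20j + 3)³ = 8000j³ + 3600j² + 540j + 27 = 20(400j³ + 180j² + 27j + 1) + 7, so s³ ≡ 7 (mod 20).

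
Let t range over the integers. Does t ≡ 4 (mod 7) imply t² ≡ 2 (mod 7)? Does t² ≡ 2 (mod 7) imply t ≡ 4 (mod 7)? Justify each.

The forward direction holds; the converse fails.

(←) This fails: take t = 3. Then 3² = 9 ≡ 2 (mod 7), yet 3 ≡ 3 (mod 7), not 4.

(→) Suppose t ≡ 4 (mod 7). Write t = 7j + 4. Then (7j + 4)² = 49j² + 56j + 16 = 7(7j² + 8j + 2) + 2, so t² ≡ 2 (mod 7).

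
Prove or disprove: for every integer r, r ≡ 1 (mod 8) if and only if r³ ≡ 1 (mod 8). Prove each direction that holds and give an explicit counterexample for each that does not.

Both implications hold.

Forward direction. Suppose r ≡ 1 (mod 8). Write r = 8j + 1. Then (8j + 1)³ = 512j³ + 192j² + 24j + 1 = 8(64j³ + 24j² + 3j) + 1, so r³ ≡ 1 (mod 8).

Converse. For the converse, argue contrapositively. If r ≢ 1 (mod 8), then r is congruent to one of 0, 2, 3, 4, 5, 6, 7 modulo 8, and these give r³ ≡ 0, 0, 3, 0, 5, 0, 7 respectively — never 1.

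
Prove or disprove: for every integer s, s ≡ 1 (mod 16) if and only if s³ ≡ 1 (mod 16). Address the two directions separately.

(⇒) Suppose s ≡ 1 (mod 16). Write s = 16j + 1. Then (16j + 1)³ = 4096j³ + 768j² + 48j + 1 = 16(256j³ + 48j² + 3j) + 1, so s³ ≡ 1 (mod 16).

(⇐) Conversely, suppose s³ ≡ 1 (mod 16). The only residue r in {0, …, 15} with r³ ≡ 1 (mod 16) is r = 1, so s ≡ 1 (mod 16).

Equivalent; both directions hold.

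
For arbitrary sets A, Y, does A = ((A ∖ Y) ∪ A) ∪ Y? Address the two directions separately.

(⊆) holds; (⊇) fails.

Forward inclusion. Let x ∈ A. Then either x ∈ A and x ∉ Y; or x ∈ A ∩ Y. In each case x ∈ ((A ∖ Y) ∪ A) ∪ Y, so A ⊆ ((A ∖ Y) ∪ A) ∪ Y.

Reverse inclusion. This inclusion fails. Take A = ∅, Y = {1}; then 1 ∈ ((A ∖ Y) ∪ A) ∪ Y but 1 ∉ A.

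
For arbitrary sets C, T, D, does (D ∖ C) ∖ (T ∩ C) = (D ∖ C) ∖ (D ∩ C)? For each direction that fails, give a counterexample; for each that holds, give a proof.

Both inclusions hold; the sets are equal.

Forward inclusion. Let x ∈ (D ∖ C) ∖ (T ∩ C). Then either x ∈ D and x ∉ C, T; or x ∈ T ∩ D and x ∉ C. In each case x ∈ (D ∖ C) ∖ (D ∩ C), so (D ∖ C) ∖ (T ∩ C) ⊆ (D ∖ C) ∖ (D ∩ C).

Reverse inclusion. Let x ∈ (D ∖ C) ∖ (D ∩ C). Then either x ∈ D and x ∉ C, T; or x ∈ T ∩ D and x ∉ C. In each case x ∈ (D ∖ C) ∖ (T ∩ C), so (D ∖ C) ∖ (D ∩ C) ⊆ (D ∖ C) ∖ (T ∩ C).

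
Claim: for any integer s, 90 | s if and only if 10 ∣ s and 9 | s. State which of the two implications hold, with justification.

(→) If 90 ∣ s, write s = 90q. Since 90 = 9·10, s = 10·(9q), so 10 ∣ s; and since 90 = 10·9, s = 9·(10q), so 9 ∣ s.

(←) Suppose 10 ∣ s and 9 ∣ s. Any common multiple of 10 and 9 is a multiple of their lcm; here gcd(10, 9) = 1, so lcm(10, 9) = 10·9 = 90, so 90 ∣ s.

Both implications hold.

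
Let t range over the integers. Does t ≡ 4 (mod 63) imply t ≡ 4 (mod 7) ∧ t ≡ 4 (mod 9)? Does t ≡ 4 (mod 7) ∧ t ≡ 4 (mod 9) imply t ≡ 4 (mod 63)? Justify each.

(→) Suppose t ≡ 4 (mod 63); write t = 63j + 4. Since 7 ∣ 63, reducing mod 7 gives t ≡ 4 (mod 7); since 9 ∣ 63, reducing mod 9 gives t ≡ 4 (mod 9).

(←) Conversely, if t ≡ 4 (mod 7) and t ≡ 4 (mod 9), then by the Chinese remainder theorem t ≡ 4 (mod 63). This is exactly t ≡ 4 (mod 63).

Both directions hold; the statement is true.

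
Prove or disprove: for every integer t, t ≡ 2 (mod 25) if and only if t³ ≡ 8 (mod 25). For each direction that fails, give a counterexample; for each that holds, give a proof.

Both implications hold.

[⇐] Suppose t³ ≡ 8 (mod 25). The only residue r in {0, …, 24} with r³ ≡ 8 (mod 25) is r = 2, so t ≡ 2 (mod 25).

[⇒] Suppose t ≡ 2 (mod 25). Write t = 25j + 2. Then (25j + 2)³ = 15625j³ + 3750j² + 300j + 8 = 25(625j³ + 150j² + 12j) + 8, so t³ ≡ 8 (mod 25).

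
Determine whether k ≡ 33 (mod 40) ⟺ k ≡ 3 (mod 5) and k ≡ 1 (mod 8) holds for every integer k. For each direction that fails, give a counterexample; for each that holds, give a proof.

(⇒) Suppose k ≡ 33 (mod 40); write k = 40j + 33. Since 5 ∣ 40, reducing mod 5 gives k ≡ 33 ≡ 3 (mod 5); since 8 ∣ 40, reducing mod 8 gives k ≡ 33 ≡ 1 (mod 8).

(⇐) Conversely, if k ≡ 3 (mod 5) and k ≡ 1 (mod 8), then by the Chinese remainder theorem k ≡ 33 (mod 40). This is exactly k ≡ 33 (mod 40).

Both implications hold.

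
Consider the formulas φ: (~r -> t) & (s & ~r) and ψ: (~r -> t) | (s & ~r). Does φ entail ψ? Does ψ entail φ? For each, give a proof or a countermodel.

Only the forward direction holds.

(→) Assume the antecedent. If r is true, the antecedent cannot hold. If r is false, the antecedent forces (r = F, t = T, s = T), and (~r -> t) | (s & ~r) holds there. Either way (~r -> t) | (s & ~r) holds.

(←) This fails. Under r = T, t = F, s = F, the left side is false but the right side is true.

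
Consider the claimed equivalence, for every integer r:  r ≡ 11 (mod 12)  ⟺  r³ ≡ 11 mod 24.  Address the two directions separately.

(→) This fails: take r = 23. Then 23 ≡ 11 (mod 12), but 23³ = 12167 ≡ 23 (mod 24), not 11.

(←) Conversely, the residues r modulo 24 with r³ ≡ 11 (mod 24) are exactly {11}, and each is ≡ 11 (mod 12).

Only the reverse direction holds.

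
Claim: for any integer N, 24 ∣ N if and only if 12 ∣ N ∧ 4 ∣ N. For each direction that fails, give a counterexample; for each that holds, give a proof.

(⟹) If 24 ∣ N, write N = 24q. Since 24 = 2·12, N = 12·(2q), so 12 ∣ N; and since 24 = 6·4, N = 4·(6q), so 4 ∣ N.

(⟸) This fails: take N = 12. Both 12 ∣ 12 and 4 ∣ 12, yet 12 is not a multiple of 24 (since 12 = 0·24 + 12), so 24 ∤ 12.

Not equivalent: only (⇒) holds.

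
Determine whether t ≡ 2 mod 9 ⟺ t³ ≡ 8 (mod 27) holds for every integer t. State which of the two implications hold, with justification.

(←) The residues r modulo 27 with r³ ≡ 8 (mod 27) are exactly {2, 11, 20}, and each is ≡ 2 (mod 9).

(→) Suppose t ≡ 2 (mod 9). Working modulo 27, t ∈ {2, 11, 20}; for each such r, r³ ≡ 8 (mod 27).

Equivalent; both directions hold.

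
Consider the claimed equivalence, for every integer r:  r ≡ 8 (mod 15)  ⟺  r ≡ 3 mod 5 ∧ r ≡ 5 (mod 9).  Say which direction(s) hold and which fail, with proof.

(⇒) fails; (⇐) holds.

(⟹) This fails: r = 8 gives 8 ≡ 8 (mod 15) but 8 ≡ 8 (mod 9), so the conjunction on the right does not hold.

(⟸) Conversely, if r ≡ 3 (mod 5) and r ≡ 5 (mod 9), then by the Chinese remainder theorem r ≡ 23 (mod 45). Since 23 ≡ 8 (mod 15) and 15 ∣ 45, we get r ≡ 8 (mod 15).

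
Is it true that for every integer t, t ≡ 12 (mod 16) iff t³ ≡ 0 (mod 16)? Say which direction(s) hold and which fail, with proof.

(→) Suppose t ≡ 12 (mod 16). Write t = 16j + 12. Then (16j + 12)³ = 4096j³ + 9216j² + 6912j + 1728 = 16(256j³ + 576j² + 432j + 108) + 0, so t³ ≡ 0 (mod 16).

(←) This fails: take t = 0. Then 0³ = 0 ≡ 0 (mod 16), yet 0 ≡ 0 (mod 16), not 12.

Not equivalent: only (⇒) holds.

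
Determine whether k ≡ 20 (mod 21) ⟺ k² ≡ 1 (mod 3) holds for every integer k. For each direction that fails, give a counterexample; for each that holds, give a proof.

(⇒) Suppose k ≡ 20 (mod 21). Then k² ≡ 20² = 400 (mod 21), and since 3 ∣ 21, also k² ≡ 1 (mod 3).

(⇐) This fails: take k = 1. Then 1² = 1 ≡ 1 (mod 3), yet 1 ≡ 1 (mod 21), not 20.

Only the forward implication holds.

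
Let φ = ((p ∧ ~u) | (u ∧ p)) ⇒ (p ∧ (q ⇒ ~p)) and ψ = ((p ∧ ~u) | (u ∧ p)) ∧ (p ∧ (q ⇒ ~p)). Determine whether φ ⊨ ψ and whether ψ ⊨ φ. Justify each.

Not equivalent: only (⇐) holds.

[⇒] This fails. Under q = F, p = F, u = F, the left side is true but the right side is false.

[⇐] Assume the antecedent. If q is true, the antecedent cannot hold. If q is false, the consequent reduces to true regardless of the other variables. Either way the consequent holds.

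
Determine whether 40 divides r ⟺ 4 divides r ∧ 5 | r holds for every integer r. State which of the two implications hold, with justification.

Only the forward implication holds.

Forward direction. If 40 ∣ r, write r = 40q. Since 40 = 10·4, r = 4·(10q), so 4 ∣ r; and since 40 = 8·5, r = 5·(8q), so 5 ∣ r.

Converse. This fails: take r = 20. Both 4 ∣ 20 and 5 ∣ 20, yet 20 is not a multiple of 40 (since 20 = 0·40 + 20), so 40 ∤ 20.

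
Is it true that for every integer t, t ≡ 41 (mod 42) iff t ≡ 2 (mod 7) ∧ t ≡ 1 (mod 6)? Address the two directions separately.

Neither implication holds.

(⇒) This fails: t = 41 gives 41 ≡ 41 (mod 42) but 41 ≡ 6 (mod 7), so the conjunction on the right does not hold.

(⇐) This fails: t = 37 satisfies both congruences on the right (37 ≡ 2 mod 7 and 37 ≡ 1 mod 6) yet 37 ≡ 37 (mod 42), not 41.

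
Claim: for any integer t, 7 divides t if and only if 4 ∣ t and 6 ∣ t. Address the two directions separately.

[⇒] This fails: take t = 7. Certainly 7 ∣ 7, but 4 ∤ 7.

[⇐] This fails: take t = 12. Both 4 ∣ 12 and 6 ∣ 12, yet 12 is not a multiple of 7 (since 12 = 1·7 + 5), so 7 ∤ 12.

(⇒) fails and (⇐) fails.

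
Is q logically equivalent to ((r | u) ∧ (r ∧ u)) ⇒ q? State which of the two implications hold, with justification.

(⟹) Assume the antecedent. If q is true, ((r | u) ∧ (r ∧ u)) ⇒ q reduces to true regardless of the other variables. If q is false, the antecedent cannot hold. Either way ((r | u) ∧ (r ∧ u)) ⇒ q holds.

(⟸) This fails. Under q = F, r = F, u = F, the left side is false but the right side is true.

(⇒) holds; (⇐) fails.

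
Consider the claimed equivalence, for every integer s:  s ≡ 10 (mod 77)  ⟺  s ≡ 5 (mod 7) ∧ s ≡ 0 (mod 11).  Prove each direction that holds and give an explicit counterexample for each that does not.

(⇒) This fails: s = 10 gives 10 ≡ 10 (mod 77) but 10 ≡ 3 (mod 7), so the conjunction on the right does not hold.

(⇐) This fails: s = 33 satisfies both congruences on the right (33 ≡ 5 mod 7 and 33 ≡ 0 mod 11) yet 33 ≡ 33 (mod 77), not 10.

(⇒) fails and (⇐) fails.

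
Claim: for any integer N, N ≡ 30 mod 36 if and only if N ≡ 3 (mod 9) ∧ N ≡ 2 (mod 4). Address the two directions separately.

Equivalent; both directions hold.

Forward direction. Suppose N ≡ 30 (mod 36); write N = 36j + 30. Since 9 ∣ 36, reducing mod 9 gives N ≡ 30 ≡ 3 (mod 9); since 4 ∣ 36, reducing mod 4 gives N ≡ 30 ≡ 2 (mod 4).

Converse. If N ≡ 3 (mod 9) and N ≡ 2 (mod 4), then by the Chinese remainder theorem N ≡ 30 (mod 36). This is exactly N ≡ 30 (mod 36).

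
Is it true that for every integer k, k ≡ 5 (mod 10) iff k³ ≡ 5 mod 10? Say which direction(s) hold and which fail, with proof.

The biconditional holds.

[⇒] Suppose k ≡ 5 (mod 10). Write k = 10j + 5. Then (10j + 5)³ = 1000j³ + 1500j² + 750j + 125 = 10(100j³ + 150j² + 75j + 12) + 5, so k³ ≡ 5 (mod 10).

[⇐] Conversely, suppose k³ ≡ 5 (mod 10). The only residue r in {0, …, 9} with r³ ≡ 5 (mod 10) is r = 5, so k ≡ 5 (mod 10).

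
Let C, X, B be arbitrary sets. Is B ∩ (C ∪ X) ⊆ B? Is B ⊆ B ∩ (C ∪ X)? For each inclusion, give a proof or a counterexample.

Forward inclusion. Let x ∈ B ∩ (C ∪ X). Then either x ∈ C ∩ B and x ∉ X; or x ∈ X ∩ B and x ∉ C; or x ∈ C ∩ X ∩ B. In each case x ∈ B, so B ∩ (C ∪ X) ⊆ B.

Reverse inclusion. This inclusion fails. Take C = ∅, X = ∅, B = {1}; then 1 ∈ B but 1 ∉ B ∩ (C ∪ X).

(⊆) holds; (⊇) fails.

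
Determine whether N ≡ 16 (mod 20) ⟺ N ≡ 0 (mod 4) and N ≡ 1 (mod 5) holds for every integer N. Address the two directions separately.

(→) Suppose N ≡ 16 (mod 20); write N = 20j + 16. Since 4 ∣ 20, reducing mod 4 gives N ≡ 16 ≡ 0 (mod 4); since 5 ∣ 20, reducing mod 5 gives N ≡ 16 ≡ 1 (mod 5).

(←) Conversely, if N ≡ 0 (mod 4) and N ≡ 1 (mod 5), then by the Chinese remainder theorem N ≡ 16 (mod 20). This is exactly N ≡ 16 (mod 20).

Both directions hold.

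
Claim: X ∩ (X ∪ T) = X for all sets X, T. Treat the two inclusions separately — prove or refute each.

(⟹) Let x ∈ X ∩ (X ∪ T). Then either x ∈ X and x ∉ T; or x ∈ X ∩ T. In each case x ∈ X, so X ∩ (X ∪ T) ⊆ X.

(⟸) Let x ∈ X. Then either x ∈ X and x ∉ T; or x ∈ X ∩ T. In each case x ∈ X ∩ (X ∪ T), so X ⊆ X ∩ (X ∪ T).

Both inclusions hold.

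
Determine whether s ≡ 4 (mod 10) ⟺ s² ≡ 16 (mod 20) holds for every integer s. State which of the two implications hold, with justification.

[⇒] Suppose s ≡ 4 (mod 10). Working modulo 20, s ∈ {4, 14}; for each such r, r² ≡ 16 (mod 20).

[⇐] This fails: take s = 6. Then 6² = 36 ≡ 16 (mod 20), yet 6 ≡ 6 (mod 10), not 4.

Only the forward direction holds.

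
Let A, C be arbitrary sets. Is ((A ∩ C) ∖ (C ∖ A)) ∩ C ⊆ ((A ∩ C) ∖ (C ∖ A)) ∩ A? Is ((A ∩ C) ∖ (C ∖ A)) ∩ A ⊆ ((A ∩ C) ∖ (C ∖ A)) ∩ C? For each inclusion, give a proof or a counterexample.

(⊆) Let x ∈ ((A ∩ C) ∖ (C ∖ A)) ∩ C. Then x ∈ A ∩ C, from which x ∈ ((A ∩ C) ∖ (C ∖ A)) ∩ A.

(⊇) Let x ∈ ((A ∩ C) ∖ (C ∖ A)) ∩ A. Then x ∈ A ∩ C, from which x ∈ ((A ∩ C) ∖ (C ∖ A)) ∩ C.

Both inclusions hold.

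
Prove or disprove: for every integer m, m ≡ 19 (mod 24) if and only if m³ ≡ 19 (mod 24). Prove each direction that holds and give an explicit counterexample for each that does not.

Both implications hold.

[⇒] Suppose m ≡ 19 (mod 24). Write m = 24j + 19. Then (24j + 19)³ = 13824j³ + 32832j² + 25992j + 6859 = 24(576j³ + 1368j² + 1083j + 285) + 19, so m³ ≡ 19 (mod 24).

[⇐] Conversely, suppose m³ ≡ 19 (mod 24). The only residue r in {0, …, 23} with r³ ≡ 19 (mod 24) is r = 19, so m ≡ 19 (mod 24).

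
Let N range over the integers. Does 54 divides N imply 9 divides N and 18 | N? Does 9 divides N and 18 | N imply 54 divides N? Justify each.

(→) If 54 ∣ N, write N = 54q. Since 54 = 6·9, N = 9·(6q), so 9 ∣ N; and since 54 = 3·18, N = 18·(3q), so 18 ∣ N.

(←) This fails: take N = 18. Both 9 ∣ 18 and 18 ∣ 18, yet 18 is not a multiple of 54 (since 18 = 0·54 + 18), so 54 ∤ 18.

Only the forward direction holds.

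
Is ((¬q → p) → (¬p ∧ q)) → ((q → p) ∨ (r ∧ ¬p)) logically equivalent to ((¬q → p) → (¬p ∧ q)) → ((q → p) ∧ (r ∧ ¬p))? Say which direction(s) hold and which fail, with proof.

The forward direction fails; the converse holds.

(⇒) This fails. Under p = F, r = F, q = F, the left side is true but the right side is false.

(⇐) Assume the antecedent. If p is true, the consequent reduces to true regardless of the other variables. If p is false, the antecedent forces (p = F, r = T, q = F), and the consequent holds there. Either way the consequent holds.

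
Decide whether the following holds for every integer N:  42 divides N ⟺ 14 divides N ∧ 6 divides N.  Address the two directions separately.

Both implications hold.

Forward direction. If 42 ∣ N, write N = 42q. Since 42 = 3·14, N = 14·(3q), so 14 ∣ N; and since 42 = 7·6, N = 6·(7q), so 6 ∣ N.

Converse. Suppose 14 ∣ N and 6 ∣ N. Any common multiple of 14 and 6 is a multiple of their lcm; here lcm(14, 6) = 14·6/gcd(14, 6) = 84/2 = 42, so 42 ∣ N.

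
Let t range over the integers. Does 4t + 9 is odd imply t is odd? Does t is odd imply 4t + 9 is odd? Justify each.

(⇐) Suppose t is odd. Since 4 is even, 4t is even for every t, so 4t + 9 has the same parity as 9, which is odd. Hence 4t + 9 is odd.

(⇒) This fails: take t = 4. Then 4t + 9 = 25, which is odd, yet t = 4 is even, not odd.

Only the reverse direction holds.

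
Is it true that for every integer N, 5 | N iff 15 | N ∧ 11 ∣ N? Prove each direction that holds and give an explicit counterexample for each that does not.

[⇐] Suppose 15 ∣ N and 11 ∣ N. Any common multiple of 15 and 11 is a multiple of their lcm; here gcd(15, 11) = 1, so lcm(15, 11) = 15·11 = 165, so 165 ∣ N. Since 5 ∣ 165, it follows that 5 ∣ N.

[⇒] This fails: take N = 5. Certainly 5 ∣ 5, but 15 ∤ 5.

(⇒) fails; (⇐) holds.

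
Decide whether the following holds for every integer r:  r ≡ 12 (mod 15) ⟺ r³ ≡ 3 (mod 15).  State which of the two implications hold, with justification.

Both directions hold; the statement is true.

Forward direction. Suppose r ≡ 12 (mod 15). Write r = 15j + 12. Then (15j + 12)³ = 3375j³ + 8100j² + 6480j + 1728 = 15(225j³ + 540j² + 432j + 115) + 3, so r³ ≡ 3 (mod 15).

Converse. Suppose r³ ≡ 3 (mod 15). The only residue r in {0, …, 14} with r³ ≡ 3 (mod 15) is r = 12, so r ≡ 12 (mod 15).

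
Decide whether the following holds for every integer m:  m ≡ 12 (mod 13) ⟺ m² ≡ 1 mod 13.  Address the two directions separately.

Not equivalent: only (⇒) holds.

(⟹) Suppose m ≡ 12 (mod 13). Write m = 13j + 12. Then (13j + 12)² = 169j² + 312j + 144 = 13(13j² + 24j + 11) + 1, so m² ≡ 1 (mod 13).

(⟸) This fails: take m = 1. Then 1² = 1 ≡ 1 (mod 13), yet 1 ≡ 1 (mod 13), not 12.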